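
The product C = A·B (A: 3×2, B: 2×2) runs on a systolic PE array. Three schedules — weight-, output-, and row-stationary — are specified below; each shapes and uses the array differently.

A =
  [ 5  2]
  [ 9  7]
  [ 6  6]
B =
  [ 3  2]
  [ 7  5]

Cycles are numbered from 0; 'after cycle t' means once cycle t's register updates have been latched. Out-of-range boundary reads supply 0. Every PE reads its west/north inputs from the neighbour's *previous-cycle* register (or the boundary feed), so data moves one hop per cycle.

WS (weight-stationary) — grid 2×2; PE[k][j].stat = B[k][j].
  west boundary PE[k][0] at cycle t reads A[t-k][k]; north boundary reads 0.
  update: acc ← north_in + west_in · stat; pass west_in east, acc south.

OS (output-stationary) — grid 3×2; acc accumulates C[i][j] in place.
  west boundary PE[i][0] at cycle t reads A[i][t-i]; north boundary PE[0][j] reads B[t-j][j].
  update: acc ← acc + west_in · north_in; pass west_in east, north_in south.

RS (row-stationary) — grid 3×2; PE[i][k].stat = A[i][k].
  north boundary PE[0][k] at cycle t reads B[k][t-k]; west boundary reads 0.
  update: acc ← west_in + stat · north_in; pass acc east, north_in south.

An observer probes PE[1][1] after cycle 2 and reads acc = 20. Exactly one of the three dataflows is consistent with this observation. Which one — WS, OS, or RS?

dataflow = WS

WS (2×2 grid), PE[1][1]:
  c0 r1c1: 0 / 0 / 0
  c1 r1c1: 0 / 0 / 0
  c2 r1c1: 20 / 2 / 20
OS (3×2 grid), PE[1][1]:
  c0 r1c1: 0 / 0 / 0
  c1 r1c1: 0 / 0 / 0
  c2 r1c1: 18 / 9 / 2
RS (3×2 grid), PE[1][1]:
  c0 r1c1: 0 / 0 / 0
  c1 r1c1: 0 / 0 / 0
  c2 r1c1: 76 / 76 / 7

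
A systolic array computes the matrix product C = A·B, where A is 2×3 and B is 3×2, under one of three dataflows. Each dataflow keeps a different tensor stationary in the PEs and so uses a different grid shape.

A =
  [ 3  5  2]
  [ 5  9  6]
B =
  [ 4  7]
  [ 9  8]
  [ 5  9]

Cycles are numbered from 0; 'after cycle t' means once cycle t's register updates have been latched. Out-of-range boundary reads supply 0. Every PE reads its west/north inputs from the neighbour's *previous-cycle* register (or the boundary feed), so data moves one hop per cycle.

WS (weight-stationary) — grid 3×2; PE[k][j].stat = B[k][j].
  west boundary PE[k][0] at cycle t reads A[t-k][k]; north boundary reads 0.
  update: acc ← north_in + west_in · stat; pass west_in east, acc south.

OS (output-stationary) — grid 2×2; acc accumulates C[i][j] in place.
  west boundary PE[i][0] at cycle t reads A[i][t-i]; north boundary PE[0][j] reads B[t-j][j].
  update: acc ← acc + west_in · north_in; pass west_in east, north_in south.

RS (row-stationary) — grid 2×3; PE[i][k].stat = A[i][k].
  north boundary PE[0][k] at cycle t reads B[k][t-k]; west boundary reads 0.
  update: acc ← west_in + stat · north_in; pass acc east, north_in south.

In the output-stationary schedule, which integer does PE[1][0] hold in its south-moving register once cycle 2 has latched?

register = 9

OS (2×2). Following PE[1][0] plus its west/north inputs:
  step 0 · PE0,0: acc=12; fwd→3 fwd↓4
  step 0 · PE1,0: acc=0; fwd→0 fwd↓0
  step 1 · PE0,0: acc=57; fwd→5 fwd↓9
  step 1 · PE1,0: acc=20; fwd→5 fwd↓4
  step 2 · PE0,0: acc=67; fwd→2 fwd↓5
  step 2 · PE1,0: acc=101; fwd→9 fwd↓9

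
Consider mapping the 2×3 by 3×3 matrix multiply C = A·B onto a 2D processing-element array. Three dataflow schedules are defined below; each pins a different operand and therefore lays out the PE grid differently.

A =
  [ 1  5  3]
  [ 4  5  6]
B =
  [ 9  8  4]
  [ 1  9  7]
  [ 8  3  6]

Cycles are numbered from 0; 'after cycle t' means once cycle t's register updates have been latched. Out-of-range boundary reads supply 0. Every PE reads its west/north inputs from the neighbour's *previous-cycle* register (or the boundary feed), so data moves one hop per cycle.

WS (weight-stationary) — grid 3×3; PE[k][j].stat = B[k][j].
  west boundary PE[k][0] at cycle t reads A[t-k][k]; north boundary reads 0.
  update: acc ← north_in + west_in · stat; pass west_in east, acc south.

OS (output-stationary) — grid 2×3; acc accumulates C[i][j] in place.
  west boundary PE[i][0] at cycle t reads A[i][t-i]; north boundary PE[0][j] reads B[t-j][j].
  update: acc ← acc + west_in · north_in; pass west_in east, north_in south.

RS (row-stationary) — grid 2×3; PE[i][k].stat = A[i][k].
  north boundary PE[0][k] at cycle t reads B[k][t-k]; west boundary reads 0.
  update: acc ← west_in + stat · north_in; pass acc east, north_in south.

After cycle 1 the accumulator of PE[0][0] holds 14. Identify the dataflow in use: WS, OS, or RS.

dataflow = OS

— WS: 3×3; PE[0][0] trace:
  0: (0,0).acc=9  regs=<1,9>
  1: (0,0).acc=36  regs=<4,36>
— OS: 2×3; PE[0][0] trace:
  0: (0,0).acc=9  regs=<1,9>
  1: (0,0).acc=14  regs=<5,1>
— RS: 2×3; PE[0][0] trace:
  0: (0,0).acc=9  regs=<9,9>
  1: (0,0).acc=8  regs=<8,8>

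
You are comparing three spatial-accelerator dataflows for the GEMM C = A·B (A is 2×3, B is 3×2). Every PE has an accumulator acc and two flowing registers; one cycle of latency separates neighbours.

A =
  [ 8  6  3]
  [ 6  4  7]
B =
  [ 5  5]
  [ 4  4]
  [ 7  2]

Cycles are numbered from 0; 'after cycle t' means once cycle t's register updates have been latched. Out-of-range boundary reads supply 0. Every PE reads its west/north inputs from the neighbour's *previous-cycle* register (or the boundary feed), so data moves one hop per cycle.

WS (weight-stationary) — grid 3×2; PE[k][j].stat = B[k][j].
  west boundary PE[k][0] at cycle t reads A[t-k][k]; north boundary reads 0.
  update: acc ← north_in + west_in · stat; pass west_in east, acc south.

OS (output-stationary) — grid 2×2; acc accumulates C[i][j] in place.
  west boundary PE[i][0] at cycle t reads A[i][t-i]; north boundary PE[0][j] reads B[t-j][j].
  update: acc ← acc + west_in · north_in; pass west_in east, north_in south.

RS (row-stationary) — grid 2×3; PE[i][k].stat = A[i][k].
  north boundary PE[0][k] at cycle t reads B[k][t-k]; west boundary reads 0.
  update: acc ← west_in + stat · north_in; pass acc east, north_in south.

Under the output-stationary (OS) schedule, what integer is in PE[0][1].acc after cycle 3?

OS (2×2). Following PE[0][1] plus its west/north inputs:
  after 0 — PE[0][0] acc=40, pass-E 8, pass-S 5
  after 0 — PE[0][1] acc=0, pass-E 0, pass-S 0
  after 1 — PE[0][0] acc=64, pass-E 6, pass-S 4
  after 1 — PE[0][1] acc=40, pass-E 8, pass-S 5
  after 2 — PE[0][0] acc=85, pass-E 3, pass-S 7
  after 2 — PE[0][1] acc=64, pass-E 6, pass-S 4
  after 3 — PE[0][0] acc=85, pass-E 0, pass-S 0
  after 3 — PE[0][1] acc=70, pass-E 3, pass-S 2

PE[0][1].acc = 70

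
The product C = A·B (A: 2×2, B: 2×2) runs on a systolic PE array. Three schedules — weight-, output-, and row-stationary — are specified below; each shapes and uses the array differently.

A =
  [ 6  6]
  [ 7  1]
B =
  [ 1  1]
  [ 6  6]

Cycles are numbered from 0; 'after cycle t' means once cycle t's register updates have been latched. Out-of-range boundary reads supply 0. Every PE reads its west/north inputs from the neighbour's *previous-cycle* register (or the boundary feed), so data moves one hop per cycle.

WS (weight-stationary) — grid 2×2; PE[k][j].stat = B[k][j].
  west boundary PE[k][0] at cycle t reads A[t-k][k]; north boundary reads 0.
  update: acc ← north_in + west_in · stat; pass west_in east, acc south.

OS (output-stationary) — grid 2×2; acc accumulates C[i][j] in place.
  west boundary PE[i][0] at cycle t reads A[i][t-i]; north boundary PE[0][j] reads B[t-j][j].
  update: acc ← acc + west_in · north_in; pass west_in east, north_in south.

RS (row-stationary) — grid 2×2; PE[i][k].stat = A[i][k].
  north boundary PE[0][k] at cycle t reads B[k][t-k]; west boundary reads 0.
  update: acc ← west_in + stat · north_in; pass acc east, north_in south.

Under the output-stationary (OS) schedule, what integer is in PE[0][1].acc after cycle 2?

PE[0][1].acc = 42

Tracing OS — 2×2 array, target PE[0][1]:
  step 0 · PE0,0: acc=6; fwd→6 fwd↓1
  step 0 · PE0,1: acc=0; fwd→0 fwd↓0
  step 1 · PE0,0: acc=42; fwd→6 fwd↓6
  step 1 · PE0,1: acc=6; fwd→6 fwd↓1
  step 2 · PE0,0: acc=42; fwd→0 fwd↓0
  step 2 · PE0,1: acc=42; fwd→6 fwd↓6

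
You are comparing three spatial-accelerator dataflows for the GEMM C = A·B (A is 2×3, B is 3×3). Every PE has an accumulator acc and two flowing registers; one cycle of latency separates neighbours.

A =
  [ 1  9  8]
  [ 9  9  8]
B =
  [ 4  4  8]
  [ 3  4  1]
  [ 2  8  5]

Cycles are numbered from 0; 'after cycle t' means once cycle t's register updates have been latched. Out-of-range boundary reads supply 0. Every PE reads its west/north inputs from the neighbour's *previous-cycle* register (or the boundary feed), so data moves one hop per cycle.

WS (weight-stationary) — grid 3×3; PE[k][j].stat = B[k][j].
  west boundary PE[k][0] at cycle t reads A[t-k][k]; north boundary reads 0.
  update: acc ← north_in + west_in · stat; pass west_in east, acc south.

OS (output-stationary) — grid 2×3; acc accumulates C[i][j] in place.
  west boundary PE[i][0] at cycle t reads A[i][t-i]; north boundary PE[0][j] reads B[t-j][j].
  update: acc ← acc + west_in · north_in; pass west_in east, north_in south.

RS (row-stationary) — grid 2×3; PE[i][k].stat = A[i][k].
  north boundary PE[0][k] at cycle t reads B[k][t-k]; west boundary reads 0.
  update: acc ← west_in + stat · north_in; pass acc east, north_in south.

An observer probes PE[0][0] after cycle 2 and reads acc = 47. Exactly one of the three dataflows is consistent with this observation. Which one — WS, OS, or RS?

WS [3×3] PE[0][0] across cycles:
  cycle 0: PE[0][0] → acc 4, east 1, south 4
  cycle 1: PE[0][0] → acc 36, east 9, south 36
  cycle 2: PE[0][0] → acc 0, east 0, south 0
OS [2×3] PE[0][0] across cycles:
  cycle 0: PE[0][0] → acc 4, east 1, south 4
  cycle 1: PE[0][0] → acc 31, east 9, south 3
  cycle 2: PE[0][0] → acc 47, east 8, south 2
RS [2×3] PE[0][0] across cycles:
  cycle 0: PE[0][0] → acc 4, east 4, south 4
  cycle 1: PE[0][0] → acc 4, east 4, south 4
  cycle 2: PE[0][0] → acc 8, east 8, south 8

dataflow = OS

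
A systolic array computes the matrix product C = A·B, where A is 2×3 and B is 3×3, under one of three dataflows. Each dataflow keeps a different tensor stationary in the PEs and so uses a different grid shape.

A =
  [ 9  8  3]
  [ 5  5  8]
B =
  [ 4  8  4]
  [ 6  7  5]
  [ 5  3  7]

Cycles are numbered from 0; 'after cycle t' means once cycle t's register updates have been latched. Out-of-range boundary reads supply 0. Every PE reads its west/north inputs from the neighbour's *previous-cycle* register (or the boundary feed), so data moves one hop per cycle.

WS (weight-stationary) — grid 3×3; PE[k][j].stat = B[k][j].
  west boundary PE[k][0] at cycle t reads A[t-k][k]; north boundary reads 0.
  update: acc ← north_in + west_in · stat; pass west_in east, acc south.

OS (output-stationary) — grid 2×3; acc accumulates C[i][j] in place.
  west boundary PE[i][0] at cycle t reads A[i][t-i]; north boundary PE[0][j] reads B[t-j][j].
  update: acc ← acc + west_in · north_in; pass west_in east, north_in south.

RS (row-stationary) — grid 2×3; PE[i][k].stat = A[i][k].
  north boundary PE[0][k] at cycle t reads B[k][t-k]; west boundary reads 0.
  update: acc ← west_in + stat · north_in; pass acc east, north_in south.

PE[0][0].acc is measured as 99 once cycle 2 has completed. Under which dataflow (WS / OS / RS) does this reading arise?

dataflow = OS

WS [3×3] PE[0][0] across cycles:
  step 0 · PE0,0: acc=36; fwd→9 fwd↓36
  step 1 · PE0,0: acc=20; fwd→5 fwd↓20
  step 2 · PE0,0: acc=0; fwd→0 fwd↓0
OS [2×3] PE[0][0] across cycles:
  step 0 · PE0,0: acc=36; fwd→9 fwd↓4
  step 1 · PE0,0: acc=84; fwd→8 fwd↓6
  step 2 · PE0,0: acc=99; fwd→3 fwd↓5
RS [2×3] PE[0][0] across cycles:
  step 0 · PE0,0: acc=36; fwd→36 fwd↓4
  step 1 · PE0,0: acc=72; fwd→72 fwd↓8
  step 2 · PE0,0: acc=36; fwd→36 fwd↓4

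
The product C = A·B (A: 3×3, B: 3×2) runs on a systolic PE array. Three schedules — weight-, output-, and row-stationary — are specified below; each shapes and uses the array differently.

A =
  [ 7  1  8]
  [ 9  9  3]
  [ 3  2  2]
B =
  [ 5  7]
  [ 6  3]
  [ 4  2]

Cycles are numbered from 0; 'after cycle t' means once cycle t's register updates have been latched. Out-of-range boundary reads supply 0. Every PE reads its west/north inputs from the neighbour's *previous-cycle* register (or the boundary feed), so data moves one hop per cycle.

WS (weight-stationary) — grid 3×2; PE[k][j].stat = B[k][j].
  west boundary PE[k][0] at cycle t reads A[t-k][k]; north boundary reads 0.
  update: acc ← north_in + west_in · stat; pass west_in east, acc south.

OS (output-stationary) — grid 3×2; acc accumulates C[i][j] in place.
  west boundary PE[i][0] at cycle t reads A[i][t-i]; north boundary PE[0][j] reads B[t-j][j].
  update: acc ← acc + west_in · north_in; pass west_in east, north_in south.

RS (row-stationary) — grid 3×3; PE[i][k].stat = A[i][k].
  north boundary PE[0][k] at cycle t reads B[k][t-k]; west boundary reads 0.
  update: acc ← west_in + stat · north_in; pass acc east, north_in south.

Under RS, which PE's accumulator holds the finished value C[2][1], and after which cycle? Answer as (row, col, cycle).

(row, col, cycle) = (2, 2, 5)

RS: C[2][1] accumulates in PE[2][2]:
  0: (2,2).acc=0  regs=<0,0>
  1: (2,2).acc=0  regs=<0,0>
  2: (2,2).acc=0  regs=<0,0>
  3: (2,2).acc=0  regs=<0,0>
  4: (2,2).acc=35  regs=<35,4>
  5: (2,2).acc=31  regs=<31,2>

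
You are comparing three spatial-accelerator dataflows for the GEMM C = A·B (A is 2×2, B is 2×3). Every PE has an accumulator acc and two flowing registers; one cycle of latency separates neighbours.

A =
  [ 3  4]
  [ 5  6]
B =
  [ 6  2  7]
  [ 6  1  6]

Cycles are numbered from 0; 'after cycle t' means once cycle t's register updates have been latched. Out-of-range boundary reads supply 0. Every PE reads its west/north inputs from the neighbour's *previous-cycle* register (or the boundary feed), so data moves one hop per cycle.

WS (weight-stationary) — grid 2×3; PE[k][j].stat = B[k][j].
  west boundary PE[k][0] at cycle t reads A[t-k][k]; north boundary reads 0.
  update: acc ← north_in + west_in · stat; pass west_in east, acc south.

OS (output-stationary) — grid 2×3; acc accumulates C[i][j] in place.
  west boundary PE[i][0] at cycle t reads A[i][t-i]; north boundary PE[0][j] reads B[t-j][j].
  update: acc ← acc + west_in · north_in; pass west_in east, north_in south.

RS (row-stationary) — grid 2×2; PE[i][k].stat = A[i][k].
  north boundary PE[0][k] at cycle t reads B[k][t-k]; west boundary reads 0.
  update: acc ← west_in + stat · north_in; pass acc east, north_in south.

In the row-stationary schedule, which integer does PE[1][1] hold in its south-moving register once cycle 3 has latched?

register = 1

RS (2×2). Following PE[1][1] plus its west/north inputs:
  t=0 PE[0][1]: acc=0 h=0 v=0
  t=0 PE[1][0]: acc=0 h=0 v=0
  t=0 PE[1][1]: acc=0 h=0 v=0
  t=1 PE[0][1]: acc=42 h=42 v=6
  t=1 PE[1][0]: acc=30 h=30 v=6
  t=1 PE[1][1]: acc=0 h=0 v=0
  t=2 PE[0][1]: acc=10 h=10 v=1
  t=2 PE[1][0]: acc=10 h=10 v=2
  t=2 PE[1][1]: acc=66 h=66 v=6
  t=3 PE[0][1]: acc=45 h=45 v=6
  t=3 PE[1][0]: acc=35 h=35 v=7
  t=3 PE[1][1]: acc=16 h=16 v=1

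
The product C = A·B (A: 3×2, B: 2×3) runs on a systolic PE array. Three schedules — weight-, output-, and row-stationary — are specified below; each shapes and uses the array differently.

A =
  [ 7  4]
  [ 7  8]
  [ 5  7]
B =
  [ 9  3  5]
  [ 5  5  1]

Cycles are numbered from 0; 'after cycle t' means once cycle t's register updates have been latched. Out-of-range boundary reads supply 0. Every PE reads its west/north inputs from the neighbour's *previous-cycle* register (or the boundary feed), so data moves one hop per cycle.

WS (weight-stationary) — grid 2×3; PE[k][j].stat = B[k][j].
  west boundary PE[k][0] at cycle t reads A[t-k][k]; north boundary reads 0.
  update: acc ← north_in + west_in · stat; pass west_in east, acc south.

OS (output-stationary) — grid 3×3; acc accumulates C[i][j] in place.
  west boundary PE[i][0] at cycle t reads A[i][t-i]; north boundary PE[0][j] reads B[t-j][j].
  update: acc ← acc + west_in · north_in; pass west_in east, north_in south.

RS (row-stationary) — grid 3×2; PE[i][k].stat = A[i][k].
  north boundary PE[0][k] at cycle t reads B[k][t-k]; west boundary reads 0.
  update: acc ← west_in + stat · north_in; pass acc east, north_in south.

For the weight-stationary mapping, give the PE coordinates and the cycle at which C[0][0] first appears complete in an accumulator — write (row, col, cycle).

(row, col, cycle) = (1, 0, 1)

WS: C[0][0] accumulates in PE[1][0]:
  cycle 0: PE[1][0] → acc 0, east 0, south 0
  cycle 1: PE[1][0] → acc 83, east 4, south 83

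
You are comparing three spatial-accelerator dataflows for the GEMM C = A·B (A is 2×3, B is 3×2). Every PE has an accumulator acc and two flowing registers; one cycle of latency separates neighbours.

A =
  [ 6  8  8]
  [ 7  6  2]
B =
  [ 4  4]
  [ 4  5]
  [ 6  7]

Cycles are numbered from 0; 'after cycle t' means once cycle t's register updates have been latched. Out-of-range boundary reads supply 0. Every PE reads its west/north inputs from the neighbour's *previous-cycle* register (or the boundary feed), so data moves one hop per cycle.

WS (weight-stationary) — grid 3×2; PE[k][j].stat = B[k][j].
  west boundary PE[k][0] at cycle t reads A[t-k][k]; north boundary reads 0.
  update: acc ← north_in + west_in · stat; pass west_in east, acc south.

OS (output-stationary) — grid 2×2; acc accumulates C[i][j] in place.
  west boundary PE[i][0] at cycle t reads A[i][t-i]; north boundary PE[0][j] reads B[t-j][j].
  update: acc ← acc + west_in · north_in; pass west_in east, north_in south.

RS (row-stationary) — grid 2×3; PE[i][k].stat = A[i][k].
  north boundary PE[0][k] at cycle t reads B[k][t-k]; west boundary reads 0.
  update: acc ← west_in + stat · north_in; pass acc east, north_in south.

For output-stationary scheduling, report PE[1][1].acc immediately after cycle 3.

PE[1][1].acc = 58

OS 2×2: PE[1][1] cycle-by-cycle (with neighbour feeds):
  @0  [0,1]  acc 0  |  →0  ↓0
  @0  [1,0]  acc 0  |  →0  ↓0
  @0  [1,1]  acc 0  |  →0  ↓0
  @1  [0,1]  acc 24  |  →6  ↓4
  @1  [1,0]  acc 28  |  →7  ↓4
  @1  [1,1]  acc 0  |  →0  ↓0
  @2  [0,1]  acc 64  |  →8  ↓5
  @2  [1,0]  acc 52  |  →6  ↓4
  @2  [1,1]  acc 28  |  →7  ↓4
  @3  [0,1]  acc 120  |  →8  ↓7
  @3  [1,0]  acc 64  |  →2  ↓6
  @3  [1,1]  acc 58  |  →6  ↓5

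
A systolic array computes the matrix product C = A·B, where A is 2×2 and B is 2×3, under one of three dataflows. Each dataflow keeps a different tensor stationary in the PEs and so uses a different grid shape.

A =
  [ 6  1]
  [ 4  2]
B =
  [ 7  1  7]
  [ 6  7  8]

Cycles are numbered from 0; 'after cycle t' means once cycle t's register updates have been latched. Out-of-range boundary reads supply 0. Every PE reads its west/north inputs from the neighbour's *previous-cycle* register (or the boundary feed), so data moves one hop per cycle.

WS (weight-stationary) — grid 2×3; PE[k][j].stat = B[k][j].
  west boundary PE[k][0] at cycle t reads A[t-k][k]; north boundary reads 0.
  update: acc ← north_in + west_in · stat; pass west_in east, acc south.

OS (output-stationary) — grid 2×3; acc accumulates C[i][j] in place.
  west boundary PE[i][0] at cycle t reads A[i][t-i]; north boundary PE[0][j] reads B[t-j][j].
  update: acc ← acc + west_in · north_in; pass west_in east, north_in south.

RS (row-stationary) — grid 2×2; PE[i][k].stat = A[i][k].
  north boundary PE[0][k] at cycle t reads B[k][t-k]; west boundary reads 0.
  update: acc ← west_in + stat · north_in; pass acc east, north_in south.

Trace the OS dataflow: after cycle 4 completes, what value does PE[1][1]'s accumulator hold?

PE[1][1].acc = 18

OS (2×3). Following PE[1][1] plus its west/north inputs:
  0: (0,1).acc=0  regs=<0,0>
  0: (1,0).acc=0  regs=<0,0>
  0: (1,1).acc=0  regs=<0,0>
  1: (0,1).acc=6  regs=<6,1>
  1: (1,0).acc=28  regs=<4,7>
  1: (1,1).acc=0  regs=<0,0>
  2: (0,1).acc=13  regs=<1,7>
  2: (1,0).acc=40  regs=<2,6>
  2: (1,1).acc=4  regs=<4,1>
  3: (0,1).acc=13  regs=<0,0>
  3: (1,0).acc=40  regs=<0,0>
  3: (1,1).acc=18  regs=<2,7>
  4: (0,1).acc=13  regs=<0,0>
  4: (1,0).acc=40  regs=<0,0>
  4: (1,1).acc=18  regs=<0,0>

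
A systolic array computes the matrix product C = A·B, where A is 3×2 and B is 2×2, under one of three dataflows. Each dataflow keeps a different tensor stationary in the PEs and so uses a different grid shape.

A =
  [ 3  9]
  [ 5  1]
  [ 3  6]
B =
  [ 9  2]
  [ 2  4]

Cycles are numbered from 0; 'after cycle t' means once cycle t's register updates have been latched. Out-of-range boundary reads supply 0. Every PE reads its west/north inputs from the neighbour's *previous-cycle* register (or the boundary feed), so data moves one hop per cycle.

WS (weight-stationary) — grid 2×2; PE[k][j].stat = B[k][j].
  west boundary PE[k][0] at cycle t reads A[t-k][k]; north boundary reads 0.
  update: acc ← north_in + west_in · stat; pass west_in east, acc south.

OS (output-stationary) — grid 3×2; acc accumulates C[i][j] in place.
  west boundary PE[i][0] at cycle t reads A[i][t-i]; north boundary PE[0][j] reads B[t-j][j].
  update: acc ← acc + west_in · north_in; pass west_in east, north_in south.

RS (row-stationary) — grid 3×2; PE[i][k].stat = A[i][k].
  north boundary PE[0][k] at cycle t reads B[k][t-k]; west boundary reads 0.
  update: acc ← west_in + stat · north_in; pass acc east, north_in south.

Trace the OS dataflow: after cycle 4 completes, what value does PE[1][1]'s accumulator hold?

PE[1][1].acc = 14

Tracing OS — 3×2 array, target PE[1][1]:
  c0 r0c1: 0 / 0 / 0
  c0 r1c0: 0 / 0 / 0
  c0 r1c1: 0 / 0 / 0
  c1 r0c1: 6 / 3 / 2
  c1 r1c0: 45 / 5 / 9
  c1 r1c1: 0 / 0 / 0
  c2 r0c1: 42 / 9 / 4
  c2 r1c0: 47 / 1 / 2
  c2 r1c1: 10 / 5 / 2
  c3 r0c1: 42 / 0 / 0
  c3 r1c0: 47 / 0 / 0
  c3 r1c1: 14 / 1 / 4
  c4 r0c1: 42 / 0 / 0
  c4 r1c0: 47 / 0 / 0
  c4 r1c1: 14 / 0 / 0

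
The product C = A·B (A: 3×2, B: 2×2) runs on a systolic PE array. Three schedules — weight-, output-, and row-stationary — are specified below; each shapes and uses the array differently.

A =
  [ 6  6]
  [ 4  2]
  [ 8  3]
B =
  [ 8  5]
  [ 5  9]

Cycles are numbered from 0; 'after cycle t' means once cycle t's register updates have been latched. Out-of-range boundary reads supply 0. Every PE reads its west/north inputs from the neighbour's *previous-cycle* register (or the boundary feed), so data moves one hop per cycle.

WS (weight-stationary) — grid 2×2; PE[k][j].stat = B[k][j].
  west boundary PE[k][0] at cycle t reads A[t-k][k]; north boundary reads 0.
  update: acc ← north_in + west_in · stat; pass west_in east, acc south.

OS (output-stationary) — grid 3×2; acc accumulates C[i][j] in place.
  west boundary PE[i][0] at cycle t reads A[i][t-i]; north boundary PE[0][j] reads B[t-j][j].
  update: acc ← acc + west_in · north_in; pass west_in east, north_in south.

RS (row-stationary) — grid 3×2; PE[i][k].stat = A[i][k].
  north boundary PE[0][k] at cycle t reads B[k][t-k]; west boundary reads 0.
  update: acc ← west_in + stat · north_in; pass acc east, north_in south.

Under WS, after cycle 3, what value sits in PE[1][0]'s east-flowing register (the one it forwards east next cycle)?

WS 2×2: PE[1][0] cycle-by-cycle (with neighbour feeds):
  @0  [0,0]  acc 48  |  →6  ↓48
  @0  [1,0]  acc 0  |  →0  ↓0
  @1  [0,0]  acc 32  |  →4  ↓32
  @1  [1,0]  acc 78  |  →6  ↓78
  @2  [0,0]  acc 64  |  →8  ↓64
  @2  [1,0]  acc 42  |  →2  ↓42
  @3  [0,0]  acc 0  |  →0  ↓0
  @3  [1,0]  acc 79  |  →3  ↓79

register = 3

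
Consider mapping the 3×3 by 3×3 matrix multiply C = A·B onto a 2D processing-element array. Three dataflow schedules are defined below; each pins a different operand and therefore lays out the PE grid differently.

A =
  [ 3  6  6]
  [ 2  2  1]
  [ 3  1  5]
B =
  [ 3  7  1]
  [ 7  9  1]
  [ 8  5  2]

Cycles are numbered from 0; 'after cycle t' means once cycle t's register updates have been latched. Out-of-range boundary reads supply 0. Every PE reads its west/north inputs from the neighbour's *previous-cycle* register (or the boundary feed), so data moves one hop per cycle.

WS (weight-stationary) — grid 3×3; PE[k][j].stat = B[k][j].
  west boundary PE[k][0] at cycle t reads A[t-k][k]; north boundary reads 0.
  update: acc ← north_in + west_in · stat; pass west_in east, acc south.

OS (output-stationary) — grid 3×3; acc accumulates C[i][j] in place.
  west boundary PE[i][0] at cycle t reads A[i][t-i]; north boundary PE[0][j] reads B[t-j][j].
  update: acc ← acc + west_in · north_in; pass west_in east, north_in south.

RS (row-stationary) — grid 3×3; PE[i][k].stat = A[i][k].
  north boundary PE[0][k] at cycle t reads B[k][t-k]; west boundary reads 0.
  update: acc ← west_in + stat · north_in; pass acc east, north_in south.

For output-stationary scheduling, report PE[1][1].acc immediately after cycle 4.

PE[1][1].acc = 37

OS (3×3). Following PE[1][1] plus its west/north inputs:
  @0  [0,1]  acc 0  |  →0  ↓0
  @0  [1,0]  acc 0  |  →0  ↓0
  @0  [1,1]  acc 0  |  →0  ↓0
  @1  [0,1]  acc 21  |  →3  ↓7
  @1  [1,0]  acc 6  |  →2  ↓3
  @1  [1,1]  acc 0  |  →0  ↓0
  @2  [0,1]  acc 75  |  →6  ↓9
  @2  [1,0]  acc 20  |  →2  ↓7
  @2  [1,1]  acc 14  |  →2  ↓7
  @3  [0,1]  acc 105  |  →6  ↓5
  @3  [1,0]  acc 28  |  →1  ↓8
  @3  [1,1]  acc 32  |  →2  ↓9
  @4  [0,1]  acc 105  |  →0  ↓0
  @4  [1,0]  acc 28  |  →0  ↓0
  @4  [1,1]  acc 37  |  →1  ↓5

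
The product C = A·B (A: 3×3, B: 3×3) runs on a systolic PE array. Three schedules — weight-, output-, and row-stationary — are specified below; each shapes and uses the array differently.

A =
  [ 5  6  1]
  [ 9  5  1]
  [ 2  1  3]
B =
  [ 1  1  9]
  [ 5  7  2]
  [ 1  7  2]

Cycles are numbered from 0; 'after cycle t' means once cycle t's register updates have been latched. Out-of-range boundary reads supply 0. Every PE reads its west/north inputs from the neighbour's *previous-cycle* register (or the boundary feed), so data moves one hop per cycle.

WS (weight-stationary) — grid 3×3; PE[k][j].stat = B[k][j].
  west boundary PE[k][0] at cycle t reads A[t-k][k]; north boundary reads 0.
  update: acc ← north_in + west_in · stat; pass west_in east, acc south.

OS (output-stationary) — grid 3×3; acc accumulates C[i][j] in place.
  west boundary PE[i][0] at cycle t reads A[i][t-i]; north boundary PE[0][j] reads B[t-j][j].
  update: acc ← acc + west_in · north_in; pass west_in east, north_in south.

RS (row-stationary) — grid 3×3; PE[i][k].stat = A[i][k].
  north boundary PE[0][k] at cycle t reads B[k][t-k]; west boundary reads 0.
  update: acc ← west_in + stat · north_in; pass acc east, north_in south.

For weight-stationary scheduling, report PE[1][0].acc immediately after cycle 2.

Tracing WS — 3×3 array, target PE[1][0]:
  after 0 — PE[0][0] acc=5, pass-E 5, pass-S 5
  after 0 — PE[1][0] acc=0, pass-E 0, pass-S 0
  after 1 — PE[0][0] acc=9, pass-E 9, pass-S 9
  after 1 — PE[1][0] acc=35, pass-E 6, pass-S 35
  after 2 — PE[0][0] acc=2, pass-E 2, pass-S 2
  after 2 — PE[1][0] acc=34, pass-E 5, pass-S 34

PE[1][0].acc = 34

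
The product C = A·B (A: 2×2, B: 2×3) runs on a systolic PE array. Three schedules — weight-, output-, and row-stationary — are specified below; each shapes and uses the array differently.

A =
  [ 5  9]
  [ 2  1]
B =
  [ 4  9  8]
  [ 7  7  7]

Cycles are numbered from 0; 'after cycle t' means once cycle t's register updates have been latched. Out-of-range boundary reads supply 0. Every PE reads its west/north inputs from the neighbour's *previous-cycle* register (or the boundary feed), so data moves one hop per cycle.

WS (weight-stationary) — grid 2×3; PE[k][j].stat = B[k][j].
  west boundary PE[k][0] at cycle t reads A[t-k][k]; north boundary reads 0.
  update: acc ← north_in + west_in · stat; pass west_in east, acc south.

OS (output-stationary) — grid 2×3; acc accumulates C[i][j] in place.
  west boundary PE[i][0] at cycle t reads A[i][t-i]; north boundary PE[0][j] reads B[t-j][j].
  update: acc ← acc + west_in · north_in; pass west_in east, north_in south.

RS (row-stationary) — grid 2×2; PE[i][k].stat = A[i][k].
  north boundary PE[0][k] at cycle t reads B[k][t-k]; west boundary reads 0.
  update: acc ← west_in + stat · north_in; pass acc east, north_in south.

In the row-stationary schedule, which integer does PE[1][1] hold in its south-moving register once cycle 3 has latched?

register = 7

Tracing RS — 2×2 array, target PE[1][1]:
  0: (0,1).acc=0  regs=<0,0>
  0: (1,0).acc=0  regs=<0,0>
  0: (1,1).acc=0  regs=<0,0>
  1: (0,1).acc=83  regs=<83,7>
  1: (1,0).acc=8  regs=<8,4>
  1: (1,1).acc=0  regs=<0,0>
  2: (0,1).acc=108  regs=<108,7>
  2: (1,0).acc=18  regs=<18,9>
  2: (1,1).acc=15  regs=<15,7>
  3: (0,1).acc=103  regs=<103,7>
  3: (1,0).acc=16  regs=<16,8>
  3: (1,1).acc=25  regs=<25,7>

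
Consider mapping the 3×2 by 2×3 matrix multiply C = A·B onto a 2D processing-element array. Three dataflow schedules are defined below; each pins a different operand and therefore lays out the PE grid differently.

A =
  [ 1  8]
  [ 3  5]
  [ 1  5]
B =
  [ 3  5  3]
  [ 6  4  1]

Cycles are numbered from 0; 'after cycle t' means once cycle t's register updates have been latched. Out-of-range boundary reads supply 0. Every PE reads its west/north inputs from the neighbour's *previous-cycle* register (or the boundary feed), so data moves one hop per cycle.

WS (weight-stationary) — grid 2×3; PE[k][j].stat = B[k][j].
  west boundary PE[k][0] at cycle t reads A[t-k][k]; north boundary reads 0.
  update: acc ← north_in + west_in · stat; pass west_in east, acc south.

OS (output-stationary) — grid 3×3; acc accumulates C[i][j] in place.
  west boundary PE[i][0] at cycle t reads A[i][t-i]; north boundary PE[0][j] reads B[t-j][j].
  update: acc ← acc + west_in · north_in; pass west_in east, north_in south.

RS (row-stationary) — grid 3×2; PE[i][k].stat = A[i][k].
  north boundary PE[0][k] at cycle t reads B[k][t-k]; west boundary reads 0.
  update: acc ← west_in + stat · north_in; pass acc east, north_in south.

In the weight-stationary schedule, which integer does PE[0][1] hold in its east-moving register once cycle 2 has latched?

WS 2×3: PE[0][1] cycle-by-cycle (with neighbour feeds):
  c0 r0c0: 3 / 1 / 3
  c0 r0c1: 0 / 0 / 0
  c1 r0c0: 9 / 3 / 9
  c1 r0c1: 5 / 1 / 5
  c2 r0c0: 3 / 1 / 3
  c2 r0c1: 15 / 3 / 15

register = 3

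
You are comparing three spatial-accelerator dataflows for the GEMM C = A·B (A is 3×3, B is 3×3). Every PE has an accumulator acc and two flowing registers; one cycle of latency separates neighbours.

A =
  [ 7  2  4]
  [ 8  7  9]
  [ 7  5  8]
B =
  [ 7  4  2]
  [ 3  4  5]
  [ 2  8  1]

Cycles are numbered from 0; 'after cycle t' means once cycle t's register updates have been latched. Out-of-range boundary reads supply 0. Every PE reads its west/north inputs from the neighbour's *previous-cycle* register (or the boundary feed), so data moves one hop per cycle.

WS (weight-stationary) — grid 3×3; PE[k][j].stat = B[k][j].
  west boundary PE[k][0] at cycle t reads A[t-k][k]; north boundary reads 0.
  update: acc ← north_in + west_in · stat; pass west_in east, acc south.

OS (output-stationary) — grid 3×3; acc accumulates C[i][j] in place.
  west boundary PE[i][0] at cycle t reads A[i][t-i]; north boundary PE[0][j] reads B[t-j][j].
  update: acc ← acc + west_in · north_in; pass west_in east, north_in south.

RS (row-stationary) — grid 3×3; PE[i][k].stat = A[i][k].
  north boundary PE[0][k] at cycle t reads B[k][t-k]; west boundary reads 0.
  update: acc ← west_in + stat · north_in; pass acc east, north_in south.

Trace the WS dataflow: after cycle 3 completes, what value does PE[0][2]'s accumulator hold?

WS (3×3). Following PE[0][2] plus its west/north inputs:
  [0] (0,1) acc=0 (h:0 v:0)
  [0] (0,2) acc=0 (h:0 v:0)
  [1] (0,1) acc=28 (h:7 v:28)
  [1] (0,2) acc=0 (h:0 v:0)
  [2] (0,1) acc=32 (h:8 v:32)
  [2] (0,2) acc=14 (h:7 v:14)
  [3] (0,1) acc=28 (h:7 v:28)
  [3] (0,2) acc=16 (h:8 v:16)

PE[0][2].acc = 16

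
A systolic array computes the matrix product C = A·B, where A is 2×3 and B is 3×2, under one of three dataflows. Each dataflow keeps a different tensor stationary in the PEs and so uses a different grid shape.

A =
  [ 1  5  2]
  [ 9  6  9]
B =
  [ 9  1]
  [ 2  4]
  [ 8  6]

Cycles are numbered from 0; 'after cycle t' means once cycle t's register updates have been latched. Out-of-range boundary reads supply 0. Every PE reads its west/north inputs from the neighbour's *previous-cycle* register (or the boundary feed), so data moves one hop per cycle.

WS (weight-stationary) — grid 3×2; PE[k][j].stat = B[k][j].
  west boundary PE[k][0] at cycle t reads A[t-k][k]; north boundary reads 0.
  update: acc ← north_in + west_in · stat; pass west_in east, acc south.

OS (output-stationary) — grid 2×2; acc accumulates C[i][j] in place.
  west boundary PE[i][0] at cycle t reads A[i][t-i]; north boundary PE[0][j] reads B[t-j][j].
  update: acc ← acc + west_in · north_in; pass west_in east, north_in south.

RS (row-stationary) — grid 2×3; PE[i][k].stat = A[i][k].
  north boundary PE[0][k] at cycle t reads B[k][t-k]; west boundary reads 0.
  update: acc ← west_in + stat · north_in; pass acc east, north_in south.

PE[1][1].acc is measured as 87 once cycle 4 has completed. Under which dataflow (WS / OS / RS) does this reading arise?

dataflow = OS

WS [3×2] PE[1][1] across cycles:
  c0 r1c1: 0 / 0 / 0
  c1 r1c1: 0 / 0 / 0
  c2 r1c1: 21 / 5 / 21
  c3 r1c1: 33 / 6 / 33
  c4 r1c1: 0 / 0 / 0
OS [2×2] PE[1][1] across cycles:
  c0 r1c1: 0 / 0 / 0
  c1 r1c1: 0 / 0 / 0
  c2 r1c1: 9 / 9 / 1
  c3 r1c1: 33 / 6 / 4
  c4 r1c1: 87 / 9 / 6
RS [2×3] PE[1][1] across cycles:
  c0 r1c1: 0 / 0 / 0
  c1 r1c1: 0 / 0 / 0
  c2 r1c1: 93 / 93 / 2
  c3 r1c1: 33 / 33 / 4
  c4 r1c1: 0 / 0 / 0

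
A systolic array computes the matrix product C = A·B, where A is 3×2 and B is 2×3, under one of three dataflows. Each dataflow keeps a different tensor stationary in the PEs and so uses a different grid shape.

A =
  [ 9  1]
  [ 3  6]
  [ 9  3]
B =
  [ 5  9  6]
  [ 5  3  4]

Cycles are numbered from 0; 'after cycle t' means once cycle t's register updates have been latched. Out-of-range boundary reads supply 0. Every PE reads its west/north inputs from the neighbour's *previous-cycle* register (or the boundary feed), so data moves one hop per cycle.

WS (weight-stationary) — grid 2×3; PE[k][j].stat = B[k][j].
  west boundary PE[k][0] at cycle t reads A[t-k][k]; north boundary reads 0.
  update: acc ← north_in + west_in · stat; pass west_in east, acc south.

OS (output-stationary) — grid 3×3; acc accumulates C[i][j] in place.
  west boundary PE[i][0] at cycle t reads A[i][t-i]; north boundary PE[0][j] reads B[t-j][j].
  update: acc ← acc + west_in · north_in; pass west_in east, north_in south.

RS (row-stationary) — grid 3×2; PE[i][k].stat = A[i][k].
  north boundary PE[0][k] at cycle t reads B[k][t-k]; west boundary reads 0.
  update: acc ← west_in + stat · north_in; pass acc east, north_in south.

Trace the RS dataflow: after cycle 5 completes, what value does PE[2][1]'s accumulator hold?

PE[2][1].acc = 66

Tracing RS — 3×2 array, target PE[2][1]:
  t=0 PE[1][1]: acc=0 h=0 v=0
  t=0 PE[2][0]: acc=0 h=0 v=0
  t=0 PE[2][1]: acc=0 h=0 v=0
  t=1 PE[1][1]: acc=0 h=0 v=0
  t=1 PE[2][0]: acc=0 h=0 v=0
  t=1 PE[2][1]: acc=0 h=0 v=0
  t=2 PE[1][1]: acc=45 h=45 v=5
  t=2 PE[2][0]: acc=45 h=45 v=5
  t=2 PE[2][1]: acc=0 h=0 v=0
  t=3 PE[1][1]: acc=45 h=45 v=3
  t=3 PE[2][0]: acc=81 h=81 v=9
  t=3 PE[2][1]: acc=60 h=60 v=5
  t=4 PE[1][1]: acc=42 h=42 v=4
  t=4 PE[2][0]: acc=54 h=54 v=6
  t=4 PE[2][1]: acc=90 h=90 v=3
  t=5 PE[1][1]: acc=0 h=0 v=0
  t=5 PE[2][0]: acc=0 h=0 v=0
  t=5 PE[2][1]: acc=66 h=66 v=4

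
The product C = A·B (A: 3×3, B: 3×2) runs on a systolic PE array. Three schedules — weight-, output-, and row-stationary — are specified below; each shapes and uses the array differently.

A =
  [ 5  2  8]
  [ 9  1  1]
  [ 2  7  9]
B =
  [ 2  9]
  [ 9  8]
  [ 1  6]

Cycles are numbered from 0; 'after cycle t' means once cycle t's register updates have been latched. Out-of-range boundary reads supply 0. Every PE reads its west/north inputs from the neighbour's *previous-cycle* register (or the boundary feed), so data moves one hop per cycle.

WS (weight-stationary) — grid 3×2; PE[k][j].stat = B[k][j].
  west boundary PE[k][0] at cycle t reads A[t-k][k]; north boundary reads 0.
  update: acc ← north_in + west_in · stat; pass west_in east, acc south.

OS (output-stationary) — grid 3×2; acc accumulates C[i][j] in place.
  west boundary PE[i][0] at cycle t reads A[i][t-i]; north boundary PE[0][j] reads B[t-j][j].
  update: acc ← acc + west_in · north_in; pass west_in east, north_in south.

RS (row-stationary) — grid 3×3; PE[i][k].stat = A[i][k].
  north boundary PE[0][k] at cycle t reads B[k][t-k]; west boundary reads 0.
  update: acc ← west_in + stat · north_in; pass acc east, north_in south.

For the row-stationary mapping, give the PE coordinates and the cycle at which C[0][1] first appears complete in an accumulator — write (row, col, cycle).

RS — PE[0][2] is where C[0][1] collects:
  t=0 PE[0][2]: acc=0 h=0 v=0
  t=1 PE[0][2]: acc=0 h=0 v=0
  t=2 PE[0][2]: acc=36 h=36 v=1
  t=3 PE[0][2]: acc=109 h=109 v=6

(row, col, cycle) = (0, 2, 3)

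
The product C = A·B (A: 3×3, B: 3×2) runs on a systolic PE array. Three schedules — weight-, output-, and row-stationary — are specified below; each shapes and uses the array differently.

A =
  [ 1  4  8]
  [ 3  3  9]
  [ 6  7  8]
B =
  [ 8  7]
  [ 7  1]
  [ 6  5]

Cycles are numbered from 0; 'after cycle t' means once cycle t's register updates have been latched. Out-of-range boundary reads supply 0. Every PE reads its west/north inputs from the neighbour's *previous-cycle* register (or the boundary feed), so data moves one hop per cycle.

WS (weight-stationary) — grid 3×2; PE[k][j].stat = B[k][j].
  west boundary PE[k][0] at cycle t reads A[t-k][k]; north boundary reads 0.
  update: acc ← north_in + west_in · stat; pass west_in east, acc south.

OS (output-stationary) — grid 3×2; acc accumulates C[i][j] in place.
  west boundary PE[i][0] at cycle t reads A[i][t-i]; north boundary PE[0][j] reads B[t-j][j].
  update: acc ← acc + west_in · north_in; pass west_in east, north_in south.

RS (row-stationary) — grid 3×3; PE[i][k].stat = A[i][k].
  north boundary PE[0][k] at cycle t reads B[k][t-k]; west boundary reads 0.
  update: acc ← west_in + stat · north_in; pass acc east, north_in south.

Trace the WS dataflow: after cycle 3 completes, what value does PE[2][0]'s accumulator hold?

WS 3×2: PE[2][0] cycle-by-cycle (with neighbour feeds):
  @0  [1,0]  acc 0  |  →0  ↓0
  @0  [2,0]  acc 0  |  →0  ↓0
  @1  [1,0]  acc 36  |  →4  ↓36
  @1  [2,0]  acc 0  |  →0  ↓0
  @2  [1,0]  acc 45  |  →3  ↓45
  @2  [2,0]  acc 84  |  →8  ↓84
  @3  [1,0]  acc 97  |  →7  ↓97
  @3  [2,0]  acc 99  |  →9  ↓99

PE[2][0].acc = 99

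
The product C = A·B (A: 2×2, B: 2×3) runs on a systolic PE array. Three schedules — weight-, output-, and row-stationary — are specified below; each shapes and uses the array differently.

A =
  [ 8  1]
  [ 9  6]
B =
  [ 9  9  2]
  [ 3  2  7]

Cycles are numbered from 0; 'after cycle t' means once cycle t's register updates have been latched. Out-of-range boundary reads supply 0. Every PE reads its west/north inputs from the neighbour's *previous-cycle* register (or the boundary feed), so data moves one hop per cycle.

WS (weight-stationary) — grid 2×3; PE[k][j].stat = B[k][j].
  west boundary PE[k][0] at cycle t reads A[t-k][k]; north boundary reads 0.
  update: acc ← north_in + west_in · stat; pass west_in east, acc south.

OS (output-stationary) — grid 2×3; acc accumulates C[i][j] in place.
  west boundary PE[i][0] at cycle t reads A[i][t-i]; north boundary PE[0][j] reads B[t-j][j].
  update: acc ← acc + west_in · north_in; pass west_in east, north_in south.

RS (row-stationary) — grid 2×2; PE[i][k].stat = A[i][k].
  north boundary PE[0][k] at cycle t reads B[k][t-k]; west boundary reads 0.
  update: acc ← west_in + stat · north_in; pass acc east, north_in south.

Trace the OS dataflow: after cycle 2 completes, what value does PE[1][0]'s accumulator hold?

OS (2×3). Following PE[1][0] plus its west/north inputs:
  c0 r0c0: 72 / 8 / 9
  c0 r1c0: 0 / 0 / 0
  c1 r0c0: 75 / 1 / 3
  c1 r1c0: 81 / 9 / 9
  c2 r0c0: 75 / 0 / 0
  c2 r1c0: 99 / 6 / 3

PE[1][0].acc = 99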